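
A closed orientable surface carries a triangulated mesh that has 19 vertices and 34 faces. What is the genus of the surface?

Every face is a triangle, so 2E = 3·34 = 102, giving E = 51.
χ = V − E + F = 19 − 51 + 34 = 2.
For a closed orientable surface χ = 2 − 2g, so g = (2 − (2))/2 = 0.

0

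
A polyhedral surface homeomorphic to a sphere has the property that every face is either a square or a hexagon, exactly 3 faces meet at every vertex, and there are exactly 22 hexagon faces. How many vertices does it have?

Let x be the number of squares; then F = 22 + x.
Edge–face incidences: 2E = 6·22 + 4·x = 132 + 4x.
Every vertex has degree 3, so 3V = 2E.
Euler: V − E + F = 2 ⇒ (2E)/3 − E + (22 + x) = 2.
Multiply by 6: 2·(2E) − 3·(2E) + 6·(22 + x) = 12, i.e. 132 + 6x − (132 + 4x) = 12.
Collecting terms: 2x = 12, so x = 6.
Then 2E = 132 + 4·6 = 156, so E = 78, V = 2E/3 = 52, F = 22 + 6 = 28.

52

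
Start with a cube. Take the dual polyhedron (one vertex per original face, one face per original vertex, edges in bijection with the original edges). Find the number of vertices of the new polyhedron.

6

The base solid has V = 8, E = 12, F = 6.
The dual swaps V and F and preserves E: V′ = F = 6, E′ = E = 12, F′ = V = 8.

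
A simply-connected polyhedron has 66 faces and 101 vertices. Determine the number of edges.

165

Here V − E + F = 2.
E = V + F − (2) = 101 + 66 − (2) = 165.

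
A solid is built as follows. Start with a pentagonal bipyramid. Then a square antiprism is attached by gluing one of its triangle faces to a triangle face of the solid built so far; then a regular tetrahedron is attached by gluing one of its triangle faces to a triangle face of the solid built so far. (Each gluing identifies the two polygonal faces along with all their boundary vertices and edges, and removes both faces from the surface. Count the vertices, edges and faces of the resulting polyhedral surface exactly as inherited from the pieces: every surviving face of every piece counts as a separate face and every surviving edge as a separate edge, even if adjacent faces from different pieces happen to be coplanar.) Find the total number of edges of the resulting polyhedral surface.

31

A pentagonal bipyramid: V=7, E=15, F=10.
Attach a square antiprism (V=8, E=16, F=10) along a 3-gon: merge 3 vertices and 3 edges, delete both glued faces → V=12, E=28, F=18.
Attach a regular tetrahedron (V=4, E=6, F=4) along a 3-gon: merge 3 vertices and 3 edges, delete both glued faces → V=13, E=31, F=20.
Check: V − E + F = 13 − 31 + 20 = 2.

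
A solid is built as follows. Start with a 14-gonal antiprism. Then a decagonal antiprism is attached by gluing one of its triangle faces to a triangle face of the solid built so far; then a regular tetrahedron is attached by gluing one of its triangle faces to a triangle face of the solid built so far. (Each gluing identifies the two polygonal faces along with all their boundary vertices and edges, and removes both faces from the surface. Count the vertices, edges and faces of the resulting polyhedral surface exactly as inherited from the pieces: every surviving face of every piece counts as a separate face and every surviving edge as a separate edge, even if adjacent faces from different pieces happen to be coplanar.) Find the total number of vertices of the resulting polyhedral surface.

A 14-gonal antiprism: V=28, E=56, F=30.
Attach a decagonal antiprism (V=20, E=40, F=22) along a 3-gon: merge 3 vertices and 3 edges, delete both glued faces → V=45, E=93, F=50.
Attach a regular tetrahedron (V=4, E=6, F=4) along a 3-gon: merge 3 vertices and 3 edges, delete both glued faces → V=46, E=96, F=52.
Check: V − E + F = 46 − 96 + 52 = 2.

46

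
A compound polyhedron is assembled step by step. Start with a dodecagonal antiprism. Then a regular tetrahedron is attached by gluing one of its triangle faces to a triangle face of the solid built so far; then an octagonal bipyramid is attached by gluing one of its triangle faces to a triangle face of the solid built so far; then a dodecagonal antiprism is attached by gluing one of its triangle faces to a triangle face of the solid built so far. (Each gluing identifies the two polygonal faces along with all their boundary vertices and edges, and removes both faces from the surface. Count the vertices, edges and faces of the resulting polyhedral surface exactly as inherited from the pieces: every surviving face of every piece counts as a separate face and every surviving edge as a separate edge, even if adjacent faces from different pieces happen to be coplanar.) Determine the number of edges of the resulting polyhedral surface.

117

A dodecagonal antiprism: V=24, E=48, F=26.
Attach a regular tetrahedron (V=4, E=6, F=4) along a 3-gon: merge 3 vertices and 3 edges, delete both glued faces → V=25, E=51, F=28.
Attach an octagonal bipyramid (V=10, E=24, F=16) along a 3-gon: merge 3 vertices and 3 edges, delete both glued faces → V=32, E=72, F=42.
Attach a dodecagonal antiprism (V=24, E=48, F=26) along a 3-gon: merge 3 vertices and 3 edges, delete both glued faces → V=53, E=117, F=66.
Check: V − E + F = 53 − 117 + 66 = 2.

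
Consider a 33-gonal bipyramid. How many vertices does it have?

35

A bipyramid over an n-gon has 2n triangular faces and n + 2 vertices: V = 33 + 2 = 35, E = 3·33 = 99, F = 2·33 = 66.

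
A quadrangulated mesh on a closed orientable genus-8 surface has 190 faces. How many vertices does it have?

176

χ = 2 − 2·8 = -14, and every face is a square so 4F = 2E.
E = 4·190/2 = 380. Then V = -14 + E − F = -14 + 380 − 190 = 176.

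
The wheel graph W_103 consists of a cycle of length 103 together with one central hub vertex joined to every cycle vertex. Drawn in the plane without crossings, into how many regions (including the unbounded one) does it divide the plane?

104

W_103 has V = 103 + 1 = 104 vertices and E = 2·103 = 206 edges.
By Euler's formula F = 2 − V + E = 2 − 104 + 206 = 104.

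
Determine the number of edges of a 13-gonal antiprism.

52

An antiprism on an n-gon has two n-gon caps and 2n triangles: V = 2·13 = 26, E = 4·13 = 52, F = 2·13 + 2 = 28.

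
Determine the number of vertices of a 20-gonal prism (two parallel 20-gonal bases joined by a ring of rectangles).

40

A prism on an n-gon has two n-gon bases and n rectangular sides: V = 2·20 = 40, E = 3·20 = 60, F = 20 + 2 = 22.
Check: V − E + F = 40 − 60 + 22 = 2.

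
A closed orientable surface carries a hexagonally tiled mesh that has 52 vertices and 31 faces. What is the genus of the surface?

6

Every face is a hexagon, so 2E = 6·31 = 186, giving E = 93.
χ = V − E + F = 52 − 93 + 31 = -10.
For a closed orientable surface χ = 2 − 2g, so g = (2 − (-10))/2 = 6.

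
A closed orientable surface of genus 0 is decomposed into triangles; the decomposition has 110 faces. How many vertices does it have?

χ = 2 − 2·0 = 2, and every face is a triangle so 3F = 2E.
E = 3·110/2 = 165. Then V = 2 + E − F = 2 + 165 − 110 = 57.

57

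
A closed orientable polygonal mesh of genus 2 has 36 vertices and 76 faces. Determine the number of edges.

114

For a closed orientable surface of genus 2, χ = 2 − 2·2 = -2.
E = V + F − (-2) = 36 + 76 − (-2) = 114.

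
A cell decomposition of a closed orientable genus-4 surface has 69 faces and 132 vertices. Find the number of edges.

207

For a closed orientable surface of genus 4, χ = 2 − 2·4 = -6.
E = V + F − (-6) = 132 + 69 − (-6) = 207.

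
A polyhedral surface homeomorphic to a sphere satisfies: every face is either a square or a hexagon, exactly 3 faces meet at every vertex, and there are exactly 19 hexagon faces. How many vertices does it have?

Let x be the number of squares; then F = 19 + x.
Edge–face incidences: 2E = 6·19 + 4·x = 114 + 4x.
Every vertex has degree 3, so 3V = 2E.
Euler: V − E + F = 2 ⇒ (2E)/3 − E + (19 + x) = 2.
Multiply by 6: 2·(2E) − 3·(2E) + 6·(19 + x) = 12, i.e. 114 + 6x − (114 + 4x) = 12.
Collecting terms: 2x = 12, so x = 6.
Then 2E = 114 + 4·6 = 138, so E = 69, V = 2E/3 = 46, F = 19 + 6 = 25.

46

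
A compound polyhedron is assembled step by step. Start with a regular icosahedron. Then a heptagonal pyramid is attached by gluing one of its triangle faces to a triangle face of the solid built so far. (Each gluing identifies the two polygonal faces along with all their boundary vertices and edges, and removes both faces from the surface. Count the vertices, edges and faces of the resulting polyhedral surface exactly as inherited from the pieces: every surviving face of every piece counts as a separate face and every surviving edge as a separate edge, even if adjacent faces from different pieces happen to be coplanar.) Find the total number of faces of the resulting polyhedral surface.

A regular icosahedron: V=12, E=30, F=20.
Attach a heptagonal pyramid (V=8, E=14, F=8) along a 3-gon: merge 3 vertices and 3 edges, delete both glued faces → V=17, E=41, F=26.
Check: V − E + F = 17 − 41 + 26 = 2.

26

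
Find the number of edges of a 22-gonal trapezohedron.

88

The n-trapezohedron (dual of the n-antiprism) has V = 2·22 + 2 = 46, E = 4·22 = 88, F = 2·22 = 44.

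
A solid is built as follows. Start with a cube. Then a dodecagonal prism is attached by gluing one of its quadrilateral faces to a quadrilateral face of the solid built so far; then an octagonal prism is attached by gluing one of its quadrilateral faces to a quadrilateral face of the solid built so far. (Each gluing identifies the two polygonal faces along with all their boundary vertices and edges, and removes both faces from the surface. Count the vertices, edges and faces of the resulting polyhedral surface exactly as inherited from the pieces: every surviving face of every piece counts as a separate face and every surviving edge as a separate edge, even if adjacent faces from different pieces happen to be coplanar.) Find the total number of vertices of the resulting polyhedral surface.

40

A cube: V=8, E=12, F=6.
Attach a dodecagonal prism (V=24, E=36, F=14) along a 4-gon: merge 4 vertices and 4 edges, delete both glued faces → V=28, E=44, F=18.
Attach an octagonal prism (V=16, E=24, F=10) along a 4-gon: merge 4 vertices and 4 edges, delete both glued faces → V=40, E=64, F=26.
Check: V − E + F = 40 − 64 + 26 = 2.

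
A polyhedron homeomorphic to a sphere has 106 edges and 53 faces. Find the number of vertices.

Here V − E + F = 2.
V = 2 + E − F = 2 + 106 − 53 = 55.

55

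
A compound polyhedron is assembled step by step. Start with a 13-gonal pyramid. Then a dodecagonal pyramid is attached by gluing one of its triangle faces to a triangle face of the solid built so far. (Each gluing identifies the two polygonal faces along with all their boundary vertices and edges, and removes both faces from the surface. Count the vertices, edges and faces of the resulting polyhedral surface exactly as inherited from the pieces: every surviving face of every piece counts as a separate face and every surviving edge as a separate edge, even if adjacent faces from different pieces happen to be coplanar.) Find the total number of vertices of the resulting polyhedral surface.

24

A 13-gonal pyramid: V=14, E=26, F=14.
Attach a dodecagonal pyramid (V=13, E=24, F=13) along a 3-gon: merge 3 vertices and 3 edges, delete both glued faces → V=24, E=47, F=25.
Check: V − E + F = 24 − 47 + 25 = 2.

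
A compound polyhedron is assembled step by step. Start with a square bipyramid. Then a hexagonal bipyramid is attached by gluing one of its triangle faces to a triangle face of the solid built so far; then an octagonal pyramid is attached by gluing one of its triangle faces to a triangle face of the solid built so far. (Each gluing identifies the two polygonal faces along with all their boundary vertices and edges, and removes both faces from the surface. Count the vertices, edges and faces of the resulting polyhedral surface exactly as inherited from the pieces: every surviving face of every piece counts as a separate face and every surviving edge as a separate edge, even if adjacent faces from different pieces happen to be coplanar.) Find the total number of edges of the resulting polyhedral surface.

A square bipyramid: V=6, E=12, F=8.
Attach a hexagonal bipyramid (V=8, E=18, F=12) along a 3-gon: merge 3 vertices and 3 edges, delete both glued faces → V=11, E=27, F=18.
Attach an octagonal pyramid (V=9, E=16, F=9) along a 3-gon: merge 3 vertices and 3 edges, delete both glued faces → V=17, E=40, F=25.
Check: V − E + F = 17 − 40 + 25 = 2.

40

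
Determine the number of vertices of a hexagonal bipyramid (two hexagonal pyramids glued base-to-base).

A bipyramid over an n-gon has 2n triangular faces and n + 2 vertices: V = 6 + 2 = 8, E = 3·6 = 18, F = 2·6 = 12.
Check: V − E + F = 8 − 18 + 12 = 2.

8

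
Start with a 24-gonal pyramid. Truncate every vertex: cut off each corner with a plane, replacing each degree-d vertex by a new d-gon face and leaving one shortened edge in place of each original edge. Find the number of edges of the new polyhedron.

The base solid has V = 25, E = 48, F = 25.
Truncation replaces each original edge-end by a new vertex, so V′ = 2E = 96.
Each original edge survives, and each old vertex of degree d contributes d new edges; summing degrees gives Σd = 2E, so E′ = E + 2E = 3E = 144.
Each original face survives and each original vertex becomes one new face: F′ = F + V = 50.

144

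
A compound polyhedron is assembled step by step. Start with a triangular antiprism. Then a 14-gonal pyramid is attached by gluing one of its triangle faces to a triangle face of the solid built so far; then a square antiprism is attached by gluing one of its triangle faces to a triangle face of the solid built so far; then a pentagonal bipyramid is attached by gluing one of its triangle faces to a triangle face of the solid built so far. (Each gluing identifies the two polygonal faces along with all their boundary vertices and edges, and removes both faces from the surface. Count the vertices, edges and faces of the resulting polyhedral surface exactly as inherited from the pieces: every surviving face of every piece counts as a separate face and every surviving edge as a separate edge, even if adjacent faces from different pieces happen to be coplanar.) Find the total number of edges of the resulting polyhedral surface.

62

A triangular antiprism: V=6, E=12, F=8.
Attach a 14-gonal pyramid (V=15, E=28, F=15) along a 3-gon: merge 3 vertices and 3 edges, delete both glued faces → V=18, E=37, F=21.
Attach a square antiprism (V=8, E=16, F=10) along a 3-gon: merge 3 vertices and 3 edges, delete both glued faces → V=23, E=50, F=29.
Attach a pentagonal bipyramid (V=7, E=15, F=10) along a 3-gon: merge 3 vertices and 3 edges, delete both glued faces → V=27, E=62, F=37.
Check: V − E + F = 27 − 62 + 37 = 2.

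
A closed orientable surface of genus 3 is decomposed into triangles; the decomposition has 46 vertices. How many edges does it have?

150

χ = 2 − 2·3 = -4, and every face is a triangle so 3F = 2E.
V − E + F = -4 with E = 3F/2 gives 46 − (3/2 − 1)·F = -4, so F = 100 and E = 150.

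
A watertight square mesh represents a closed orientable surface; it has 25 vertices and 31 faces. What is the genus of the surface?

4

Every face is a square, so 2E = 4·31 = 124, giving E = 62.
χ = V − E + F = 25 − 62 + 31 = -6.
For a closed orientable surface χ = 2 − 2g, so g = (2 − (-6))/2 = 4.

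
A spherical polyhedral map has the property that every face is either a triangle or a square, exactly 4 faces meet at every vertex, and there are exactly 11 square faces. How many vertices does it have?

Let x be the number of triangles; then F = 11 + x.
Edge–face incidences: 2E = 4·11 + 3·x = 44 + 3x.
Every vertex has degree 4, so 4V = 2E.
Euler: V − E + F = 2 ⇒ (2E)/4 − E + (11 + x) = 2.
Multiply by 8: 2·(2E) − 4·(2E) + 8·(11 + x) = 16, i.e. 88 + 8x − 2·(44 + 3x) = 16.
Collecting terms: 2x = 16, so x = 8.
Then 2E = 44 + 3·8 = 68, so E = 34, V = 2E/4 = 17, F = 11 + 8 = 19.

17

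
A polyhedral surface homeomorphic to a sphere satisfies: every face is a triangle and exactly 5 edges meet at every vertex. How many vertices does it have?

Each face has 3 edges and each edge borders two faces, so 2E = 3F.
Each vertex has degree 5, so 5V = 2E and hence V = 3F/5.
Euler: V − E + F = 2 ⇒ (3F/5) − (3F/2) + F = 2.
Multiply by 10: (6 − 15 + 10)F = 20, i.e. 1F = 20.
So F = 20, E = 3·20/2 = 30, V = 3·20/5 = 12.

12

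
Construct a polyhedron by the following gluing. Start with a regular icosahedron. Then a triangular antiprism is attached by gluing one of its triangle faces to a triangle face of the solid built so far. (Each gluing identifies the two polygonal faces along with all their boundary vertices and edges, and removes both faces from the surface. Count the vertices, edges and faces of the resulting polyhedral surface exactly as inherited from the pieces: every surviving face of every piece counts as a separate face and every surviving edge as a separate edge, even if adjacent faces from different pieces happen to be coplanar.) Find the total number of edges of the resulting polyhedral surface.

A regular icosahedron: V=12, E=30, F=20.
Attach a triangular antiprism (V=6, E=12, F=8) along a 3-gon: merge 3 vertices and 3 edges, delete both glued faces → V=15, E=39, F=26.
Check: V − E + F = 15 − 39 + 26 = 2.

39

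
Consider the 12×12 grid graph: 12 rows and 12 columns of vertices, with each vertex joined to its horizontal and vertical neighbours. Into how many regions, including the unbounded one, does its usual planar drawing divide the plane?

The grid has V = 12·12 = 144 vertices and E = 12·11 + 12·11 = 264 edges.
F = 2 − V + E = 2 − 144 + 264 = 122.

122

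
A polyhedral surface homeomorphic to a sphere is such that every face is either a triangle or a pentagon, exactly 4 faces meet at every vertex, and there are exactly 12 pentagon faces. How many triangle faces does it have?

Let x be the number of triangles; then F = 12 + x.
Edge–face incidences: 2E = 5·12 + 3·x = 60 + 3x.
Every vertex has degree 4, so 4V = 2E.
Euler: V − E + F = 2 ⇒ (2E)/4 − E + (12 + x) = 2.
Multiply by 8: 2·(2E) − 4·(2E) + 8·(12 + x) = 16, i.e. 96 + 8x − 2·(60 + 3x) = 16.
Collecting terms: 2x − 24 = 16, so 2x = 40, so x = 20.
Then 2E = 60 + 3·20 = 120, so E = 60, V = 2E/4 = 30, F = 12 + 20 = 32.

20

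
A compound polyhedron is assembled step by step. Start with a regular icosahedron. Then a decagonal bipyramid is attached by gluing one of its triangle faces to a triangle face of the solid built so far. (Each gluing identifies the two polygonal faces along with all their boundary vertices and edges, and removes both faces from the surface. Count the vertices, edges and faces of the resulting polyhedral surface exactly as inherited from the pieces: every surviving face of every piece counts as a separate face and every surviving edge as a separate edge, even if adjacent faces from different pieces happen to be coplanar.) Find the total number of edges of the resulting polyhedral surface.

57

A regular icosahedron: V=12, E=30, F=20.
Attach a decagonal bipyramid (V=12, E=30, F=20) along a 3-gon: merge 3 vertices and 3 edges, delete both glued faces → V=21, E=57, F=38.
Check: V − E + F = 21 − 57 + 38 = 2.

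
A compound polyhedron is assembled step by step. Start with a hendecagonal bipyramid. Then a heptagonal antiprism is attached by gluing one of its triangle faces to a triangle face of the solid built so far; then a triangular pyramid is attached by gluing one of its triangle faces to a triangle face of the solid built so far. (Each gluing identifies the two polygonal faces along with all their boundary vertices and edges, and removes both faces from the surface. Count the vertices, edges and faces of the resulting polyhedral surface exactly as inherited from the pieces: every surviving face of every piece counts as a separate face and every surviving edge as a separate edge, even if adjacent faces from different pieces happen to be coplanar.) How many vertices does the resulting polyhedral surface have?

25

A hendecagonal bipyramid: V=13, E=33, F=22.
Attach a heptagonal antiprism (V=14, E=28, F=16) along a 3-gon: merge 3 vertices and 3 edges, delete both glued faces → V=24, E=58, F=36.
Attach a triangular pyramid (V=4, E=6, F=4) along a 3-gon: merge 3 vertices and 3 edges, delete both glued faces → V=25, E=61, F=38.
Check: V − E + F = 25 − 61 + 38 = 2.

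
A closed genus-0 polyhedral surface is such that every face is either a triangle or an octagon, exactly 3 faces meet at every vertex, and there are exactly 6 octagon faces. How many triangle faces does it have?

Let x be the number of triangles; then F = 6 + x.
Edge–face incidences: 2E = 8·6 + 3·x = 48 + 3x.
Every vertex has degree 3, so 3V = 2E.
Euler: V − E + F = 2 ⇒ (2E)/3 − E + (6 + x) = 2.
Multiply by 6: 2·(2E) − 3·(2E) + 6·(6 + x) = 12, i.e. 36 + 6x − (48 + 3x) = 12.
Collecting terms: 3x − 12 = 12, so 3x = 24, so x = 8.
Then 2E = 48 + 3·8 = 72, so E = 36, V = 2E/3 = 24, F = 6 + 8 = 14.

8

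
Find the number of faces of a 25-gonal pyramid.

A pyramid on an n-gon base has one n-gon and n triangles: V = 25 + 1 = 26, E = 2·25 = 50, F = 25 + 1 = 26.

26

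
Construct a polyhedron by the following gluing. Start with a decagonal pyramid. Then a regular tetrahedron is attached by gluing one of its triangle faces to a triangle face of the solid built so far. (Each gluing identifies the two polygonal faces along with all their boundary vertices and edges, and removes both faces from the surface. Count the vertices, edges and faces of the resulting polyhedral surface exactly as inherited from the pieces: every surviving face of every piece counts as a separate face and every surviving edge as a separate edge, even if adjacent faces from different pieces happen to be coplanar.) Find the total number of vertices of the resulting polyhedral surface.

12

A decagonal pyramid: V=11, E=20, F=11.
Attach a regular tetrahedron (V=4, E=6, F=4) along a 3-gon: merge 3 vertices and 3 edges, delete both glued faces → V=12, E=23, F=13.
Check: V − E + F = 12 − 23 + 13 = 2.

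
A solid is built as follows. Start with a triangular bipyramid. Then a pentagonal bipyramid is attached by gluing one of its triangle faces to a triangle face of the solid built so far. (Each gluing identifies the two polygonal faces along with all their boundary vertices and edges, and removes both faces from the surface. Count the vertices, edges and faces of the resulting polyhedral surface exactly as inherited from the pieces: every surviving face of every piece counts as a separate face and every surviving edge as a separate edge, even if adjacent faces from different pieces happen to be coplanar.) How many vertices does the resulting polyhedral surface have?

9

A triangular bipyramid: V=5, E=9, F=6.
Attach a pentagonal bipyramid (V=7, E=15, F=10) along a 3-gon: merge 3 vertices and 3 edges, delete both glued faces → V=9, E=21, F=14.
Check: V − E + F = 9 − 21 + 14 = 2.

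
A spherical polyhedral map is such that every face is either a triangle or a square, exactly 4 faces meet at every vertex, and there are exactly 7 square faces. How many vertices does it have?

Let x be the number of triangles; then F = 7 + x.
Edge–face incidences: 2E = 4·7 + 3·x = 28 + 3x.
Every vertex has degree 4, so 4V = 2E.
Euler: V − E + F = 2 ⇒ (2E)/4 − E + (7 + x) = 2.
Multiply by 8: 2·(2E) − 4·(2E) + 8·(7 + x) = 16, i.e. 56 + 8x − 2·(28 + 3x) = 16.
Collecting terms: 2x = 16, so x = 8.
Then 2E = 28 + 3·8 = 52, so E = 26, V = 2E/4 = 13, F = 7 + 8 = 15.

13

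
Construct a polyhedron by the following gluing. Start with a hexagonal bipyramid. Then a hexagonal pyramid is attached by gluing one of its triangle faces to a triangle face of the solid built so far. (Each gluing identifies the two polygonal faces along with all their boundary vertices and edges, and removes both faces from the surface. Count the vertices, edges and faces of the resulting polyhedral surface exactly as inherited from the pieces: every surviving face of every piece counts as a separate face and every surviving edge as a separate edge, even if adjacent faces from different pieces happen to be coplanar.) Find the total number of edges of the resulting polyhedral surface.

27

A hexagonal bipyramid: V=8, E=18, F=12.
Attach a hexagonal pyramid (V=7, E=12, F=7) along a 3-gon: merge 3 vertices and 3 edges, delete both glued faces → V=12, E=27, F=17.
Check: V − E + F = 12 − 27 + 17 = 2.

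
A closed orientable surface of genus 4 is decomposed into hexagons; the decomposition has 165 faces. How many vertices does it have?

χ = 2 − 2·4 = -6, and every face is a hexagon so 6F = 2E.
E = 6·165/2 = 495. Then V = -6 + E − F = -6 + 495 − 165 = 324.

324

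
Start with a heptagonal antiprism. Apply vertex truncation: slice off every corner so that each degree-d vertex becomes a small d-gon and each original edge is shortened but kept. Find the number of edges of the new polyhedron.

The base solid has V = 14, E = 28, F = 16.
Truncation replaces each original edge-end by a new vertex, so V′ = 2E = 56.
Each original edge survives, and each old vertex of degree d contributes d new edges; summing degrees gives Σd = 2E, so E′ = E + 2E = 3E = 84.
Each original face survives and each original vertex becomes one new face: F′ = F + V = 30.

84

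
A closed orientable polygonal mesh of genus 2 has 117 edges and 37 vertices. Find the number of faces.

78

For a closed orientable surface of genus 2, χ = 2 − 2·2 = -2.
F = -2 − V + E = -2 − 37 + 117 = 78.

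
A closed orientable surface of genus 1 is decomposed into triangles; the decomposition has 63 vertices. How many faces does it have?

126

χ = 2 − 2·1 = 0, and every face is a triangle so 3F = 2E.
V − E + F = 0 with E = 3F/2 gives 63 − (3/2 − 1)·F = 0, so F = 126 and E = 189.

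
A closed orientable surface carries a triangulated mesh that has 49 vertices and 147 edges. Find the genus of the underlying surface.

1

Every face is a triangle and each edge borders two faces, so 3F = 2·147, giving F = 98.
χ = V − E + F = 49 − 147 + 98 = 0.
For a closed orientable surface χ = 2 − 2g, so g = (2 − (0))/2 = 1.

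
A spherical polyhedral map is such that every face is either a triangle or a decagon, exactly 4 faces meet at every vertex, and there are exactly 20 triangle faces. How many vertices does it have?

Let x be the number of decagons; then F = 20 + x.
Edge–face incidences: 2E = 3·20 + 10·x = 60 + 10x.
Every vertex has degree 4, so 4V = 2E.
Euler: V − E + F = 2 ⇒ (2E)/4 − E + (20 + x) = 2.
Multiply by 8: 2·(2E) − 4·(2E) + 8·(20 + x) = 16, i.e. 160 + 8x − 2·(60 + 10x) = 16.
Collecting terms: −12x + 40 = 16, so −12x = −24, so x = 2.
Then 2E = 60 + 10·2 = 80, so E = 40, V = 2E/4 = 20, F = 20 + 2 = 22.

20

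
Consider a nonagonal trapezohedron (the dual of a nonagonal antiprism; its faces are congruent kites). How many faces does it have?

18

The n-trapezohedron (dual of the n-antiprism) has V = 2·9 + 2 = 20, E = 4·9 = 36, F = 2·9 = 18.
Check: V − E + F = 20 − 36 + 18 = 2.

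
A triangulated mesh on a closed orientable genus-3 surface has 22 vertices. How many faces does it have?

52

χ = 2 − 2·3 = -4, and every face is a triangle so 3F = 2E.
V − E + F = -4 with E = 3F/2 gives 22 − (3/2 − 1)·F = -4, so F = 52 and E = 78.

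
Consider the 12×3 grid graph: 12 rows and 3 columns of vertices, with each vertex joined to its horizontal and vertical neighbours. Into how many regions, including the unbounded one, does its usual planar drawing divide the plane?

23

The grid has V = 12·3 = 36 vertices and E = 12·2 + 3·11 = 57 edges.
F = 2 − V + E = 2 − 36 + 57 = 23.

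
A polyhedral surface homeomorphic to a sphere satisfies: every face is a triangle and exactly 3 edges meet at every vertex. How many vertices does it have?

4

Each face has 3 edges and each edge borders two faces, so 2E = 3F.
Each vertex has degree 3, so 3V = 2E and hence V = 3F/3.
Euler: V − E + F = 2 ⇒ (3F/3) − (3F/2) + F = 2.
Multiply by 6: (6 − 9 + 6)F = 12, i.e. 3F = 12.
So F = 4, E = 3·4/2 = 6, V = 3·4/3 = 4.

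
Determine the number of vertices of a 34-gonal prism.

A prism on an n-gon has two n-gon bases and n rectangular sides: V = 2·34 = 68, E = 3·34 = 102, F = 34 + 2 = 36.

68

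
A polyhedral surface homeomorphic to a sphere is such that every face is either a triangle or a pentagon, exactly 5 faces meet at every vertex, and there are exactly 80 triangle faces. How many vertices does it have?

60

Let x be the number of pentagons; then F = 80 + x.
Edge–face incidences: 2E = 3·80 + 5·x = 240 + 5x.
Every vertex has degree 5, so 5V = 2E.
Euler: V − E + F = 2 ⇒ (2E)/5 − E + (80 + x) = 2.
Multiply by 10: 2·(2E) − 5·(2E) + 10·(80 + x) = 20, i.e. 800 + 10x − 3·(240 + 5x) = 20.
Collecting terms: −5x + 80 = 20, so −5x = −60, so x = 12.
Then 2E = 240 + 5·12 = 300, so E = 150, V = 2E/5 = 60, F = 80 + 12 = 92.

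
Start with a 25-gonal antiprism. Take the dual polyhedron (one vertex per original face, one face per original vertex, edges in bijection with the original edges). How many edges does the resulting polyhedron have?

The base solid has V = 50, E = 100, F = 52.
The dual swaps V and F and preserves E: V′ = F = 52, E′ = E = 100, F′ = V = 50.

100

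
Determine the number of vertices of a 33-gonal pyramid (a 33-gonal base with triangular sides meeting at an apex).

34

A pyramid on an n-gon base has one n-gon and n triangles: V = 33 + 1 = 34, E = 2·33 = 66, F = 33 + 1 = 34.
Check: V − E + F = 34 − 66 + 34 = 2.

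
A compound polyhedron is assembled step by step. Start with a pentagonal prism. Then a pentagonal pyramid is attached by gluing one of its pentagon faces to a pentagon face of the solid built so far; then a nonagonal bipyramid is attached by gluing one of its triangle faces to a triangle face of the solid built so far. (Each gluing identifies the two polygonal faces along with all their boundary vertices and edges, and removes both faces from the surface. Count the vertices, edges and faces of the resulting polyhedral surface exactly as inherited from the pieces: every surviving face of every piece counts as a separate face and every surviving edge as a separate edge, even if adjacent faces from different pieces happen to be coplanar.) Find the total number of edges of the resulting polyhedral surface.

A pentagonal prism: V=10, E=15, F=7.
Attach a pentagonal pyramid (V=6, E=10, F=6) along a 5-gon: merge 5 vertices and 5 edges, delete both glued faces → V=11, E=20, F=11.
Attach a nonagonal bipyramid (V=11, E=27, F=18) along a 3-gon: merge 3 vertices and 3 edges, delete both glued faces → V=19, E=44, F=27.
Check: V − E + F = 19 − 44 + 27 = 2.

44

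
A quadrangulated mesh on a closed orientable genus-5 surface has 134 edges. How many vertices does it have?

59

χ = 2 − 2·5 = -8, and every face is a square so 4F = 2E.
F = 2E/4 = 67. Then V = -8 + E − F = -8 + 134 − 67 = 59.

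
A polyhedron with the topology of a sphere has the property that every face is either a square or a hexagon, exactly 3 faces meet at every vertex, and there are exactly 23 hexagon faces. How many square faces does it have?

6

Let x be the number of squares; then F = 23 + x.
Edge–face incidences: 2E = 6·23 + 4·x = 138 + 4x.
Every vertex has degree 3, so 3V = 2E.
Euler: V − E + F = 2 ⇒ (2E)/3 − E + (23 + x) = 2.
Multiply by 6: 2·(2E) − 3·(2E) + 6·(23 + x) = 12, i.e. 138 + 6x − (138 + 4x) = 12.
Collecting terms: 2x = 12, so x = 6.
Then 2E = 138 + 4·6 = 162, so E = 81, V = 2E/3 = 54, F = 23 + 6 = 29.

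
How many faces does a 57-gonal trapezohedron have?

114

The n-trapezohedron (dual of the n-antiprism) has V = 2·57 + 2 = 116, E = 4·57 = 228, F = 2·57 = 114.
Check: V − E + F = 116 − 228 + 114 = 2.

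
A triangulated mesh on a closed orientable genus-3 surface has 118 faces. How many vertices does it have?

χ = 2 − 2·3 = -4, and every face is a triangle so 3F = 2E.
E = 3·118/2 = 177. Then V = -4 + E − F = -4 + 177 − 118 = 55.

55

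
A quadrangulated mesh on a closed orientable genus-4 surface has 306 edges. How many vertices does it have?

χ = 2 − 2·4 = -6, and every face is a square so 4F = 2E.
F = 2E/4 = 153. Then V = -6 + E − F = -6 + 306 − 153 = 147.

147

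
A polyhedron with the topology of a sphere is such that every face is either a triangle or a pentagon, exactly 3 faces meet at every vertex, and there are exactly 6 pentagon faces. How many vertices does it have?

12

Let x be the number of triangles; then F = 6 + x.
Edge–face incidences: 2E = 5·6 + 3·x = 30 + 3x.
Every vertex has degree 3, so 3V = 2E.
Euler: V − E + F = 2 ⇒ (2E)/3 − E + (6 + x) = 2.
Multiply by 6: 2·(2E) − 3·(2E) + 6·(6 + x) = 12, i.e. 36 + 6x − (30 + 3x) = 12.
Collecting terms: 3x + 6 = 12, so 3x = 6, so x = 2.
Then 2E = 30 + 3·2 = 36, so E = 18, V = 2E/3 = 12, F = 6 + 2 = 8.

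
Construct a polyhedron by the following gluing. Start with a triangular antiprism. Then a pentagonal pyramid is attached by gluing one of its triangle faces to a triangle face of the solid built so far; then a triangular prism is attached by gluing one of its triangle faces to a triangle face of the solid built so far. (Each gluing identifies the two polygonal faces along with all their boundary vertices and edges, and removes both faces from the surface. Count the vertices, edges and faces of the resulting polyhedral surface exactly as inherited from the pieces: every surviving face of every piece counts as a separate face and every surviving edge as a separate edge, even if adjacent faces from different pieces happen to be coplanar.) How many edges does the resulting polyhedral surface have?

A triangular antiprism: V=6, E=12, F=8.
Attach a pentagonal pyramid (V=6, E=10, F=6) along a 3-gon: merge 3 vertices and 3 edges, delete both glued faces → V=9, E=19, F=12.
Attach a triangular prism (V=6, E=9, F=5) along a 3-gon: merge 3 vertices and 3 edges, delete both glued faces → V=12, E=25, F=15.
Check: V − E + F = 12 − 25 + 15 = 2.

25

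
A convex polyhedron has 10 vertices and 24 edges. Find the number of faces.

16

Here V − E + F = 2.
F = 2 − V + E = 2 − 10 + 24 = 16.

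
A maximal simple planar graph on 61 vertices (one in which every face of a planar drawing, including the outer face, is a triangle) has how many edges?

In a plane triangulation 3F = 2E and V − E + F = 2, so E = 3V − 6 = 3·61 − 6 = 177.

177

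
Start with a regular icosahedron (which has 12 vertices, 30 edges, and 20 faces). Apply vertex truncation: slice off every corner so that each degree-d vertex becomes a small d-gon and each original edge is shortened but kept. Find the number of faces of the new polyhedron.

Truncation replaces each original edge-end by a new vertex, so V′ = 2E = 60.
Each original edge survives, and each old vertex of degree d contributes d new edges; summing degrees gives Σd = 2E, so E′ = E + 2E = 3E = 90.
Each original face survives and each original vertex becomes one new face: F′ = F + V = 32.

32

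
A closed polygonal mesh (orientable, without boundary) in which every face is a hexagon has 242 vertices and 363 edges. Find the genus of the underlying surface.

1

Every face is a hexagon and each edge borders two faces, so 6F = 2·363, giving F = 121.
χ = V − E + F = 242 − 363 + 121 = 0.
For a closed orientable surface χ = 2 − 2g, so g = (2 − (0))/2 = 1.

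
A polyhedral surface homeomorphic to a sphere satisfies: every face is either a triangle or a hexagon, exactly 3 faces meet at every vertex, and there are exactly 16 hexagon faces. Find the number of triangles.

4

Let x be the number of triangles; then F = 16 + x.
Edge–face incidences: 2E = 6·16 + 3·x = 96 + 3x.
Every vertex has degree 3, so 3V = 2E.
Euler: V − E + F = 2 ⇒ (2E)/3 − E + (16 + x) = 2.
Multiply by 6: 2·(2E) − 3·(2E) + 6·(16 + x) = 12, i.e. 96 + 6x − (96 + 3x) = 12.
Collecting terms: 3x = 12, so x = 4.
Then 2E = 96 + 3·4 = 108, so E = 54, V = 2E/3 = 36, F = 16 + 4 = 20.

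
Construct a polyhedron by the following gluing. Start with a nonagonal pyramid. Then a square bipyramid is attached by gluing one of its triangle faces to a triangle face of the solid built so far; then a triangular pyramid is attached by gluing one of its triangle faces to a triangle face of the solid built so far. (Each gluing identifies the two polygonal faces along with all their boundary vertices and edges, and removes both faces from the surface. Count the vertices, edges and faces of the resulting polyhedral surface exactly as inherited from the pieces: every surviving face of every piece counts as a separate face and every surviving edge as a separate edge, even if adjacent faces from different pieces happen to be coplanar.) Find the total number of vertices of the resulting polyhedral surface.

A nonagonal pyramid: V=10, E=18, F=10.
Attach a square bipyramid (V=6, E=12, F=8) along a 3-gon: merge 3 vertices and 3 edges, delete both glued faces → V=13, E=27, F=16.
Attach a triangular pyramid (V=4, E=6, F=4) along a 3-gon: merge 3 vertices and 3 edges, delete both glued faces → V=14, E=30, F=18.
Check: V − E + F = 14 − 30 + 18 = 2.

14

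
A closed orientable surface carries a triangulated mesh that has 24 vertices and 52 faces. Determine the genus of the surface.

2

Every face is a triangle, so 2E = 3·52 = 156, giving E = 78.
χ = V − E + F = 24 − 78 + 52 = -2.
For a closed orientable surface χ = 2 − 2g, so g = (2 − (-2))/2 = 2.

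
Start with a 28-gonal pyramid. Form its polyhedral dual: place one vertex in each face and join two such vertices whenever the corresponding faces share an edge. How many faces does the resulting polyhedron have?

The base solid has V = 29, E = 56, F = 29.
The dual swaps V and F and preserves E: V′ = F = 29, E′ = E = 56, F′ = V = 29.

29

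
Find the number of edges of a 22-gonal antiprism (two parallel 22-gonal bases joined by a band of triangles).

An antiprism on an n-gon has two n-gon caps and 2n triangles: V = 2·22 = 44, E = 4·22 = 88, F = 2·22 + 2 = 46.

88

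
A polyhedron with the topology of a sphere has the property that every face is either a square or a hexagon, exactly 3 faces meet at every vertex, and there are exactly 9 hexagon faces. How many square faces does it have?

Let x be the number of squares; then F = 9 + x.
Edge–face incidences: 2E = 6·9 + 4·x = 54 + 4x.
Every vertex has degree 3, so 3V = 2E.
Euler: V − E + F = 2 ⇒ (2E)/3 − E + (9 + x) = 2.
Multiply by 6: 2·(2E) − 3·(2E) + 6·(9 + x) = 12, i.e. 54 + 6x − (54 + 4x) = 12.
Collecting terms: 2x = 12, so x = 6.
Then 2E = 54 + 4·6 = 78, so E = 39, V = 2E/3 = 26, F = 9 + 6 = 15.

6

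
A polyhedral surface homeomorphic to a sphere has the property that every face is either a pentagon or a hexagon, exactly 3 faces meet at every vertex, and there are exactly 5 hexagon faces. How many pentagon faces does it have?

Let x be the number of pentagons; then F = 5 + x.
Edge–face incidences: 2E = 6·5 + 5·x = 30 + 5x.
Every vertex has degree 3, so 3V = 2E.
Euler: V − E + F = 2 ⇒ (2E)/3 − E + (5 + x) = 2.
Multiply by 6: 2·(2E) − 3·(2E) + 6·(5 + x) = 12, i.e. 30 + 6x − (30 + 5x) = 12.
Collecting terms: x = 12.
Then 2E = 30 + 5·12 = 90, so E = 45, V = 2E/3 = 30, F = 5 + 12 = 17.

12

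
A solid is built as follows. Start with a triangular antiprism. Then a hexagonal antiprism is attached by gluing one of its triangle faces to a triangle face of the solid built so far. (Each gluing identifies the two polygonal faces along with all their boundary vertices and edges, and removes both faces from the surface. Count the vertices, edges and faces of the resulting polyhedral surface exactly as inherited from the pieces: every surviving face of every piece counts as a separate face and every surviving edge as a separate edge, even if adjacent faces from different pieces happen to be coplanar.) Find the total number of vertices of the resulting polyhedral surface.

15

A triangular antiprism: V=6, E=12, F=8.
Attach a hexagonal antiprism (V=12, E=24, F=14) along a 3-gon: merge 3 vertices and 3 edges, delete both glued faces → V=15, E=33, F=20.
Check: V − E + F = 15 − 33 + 20 = 2.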